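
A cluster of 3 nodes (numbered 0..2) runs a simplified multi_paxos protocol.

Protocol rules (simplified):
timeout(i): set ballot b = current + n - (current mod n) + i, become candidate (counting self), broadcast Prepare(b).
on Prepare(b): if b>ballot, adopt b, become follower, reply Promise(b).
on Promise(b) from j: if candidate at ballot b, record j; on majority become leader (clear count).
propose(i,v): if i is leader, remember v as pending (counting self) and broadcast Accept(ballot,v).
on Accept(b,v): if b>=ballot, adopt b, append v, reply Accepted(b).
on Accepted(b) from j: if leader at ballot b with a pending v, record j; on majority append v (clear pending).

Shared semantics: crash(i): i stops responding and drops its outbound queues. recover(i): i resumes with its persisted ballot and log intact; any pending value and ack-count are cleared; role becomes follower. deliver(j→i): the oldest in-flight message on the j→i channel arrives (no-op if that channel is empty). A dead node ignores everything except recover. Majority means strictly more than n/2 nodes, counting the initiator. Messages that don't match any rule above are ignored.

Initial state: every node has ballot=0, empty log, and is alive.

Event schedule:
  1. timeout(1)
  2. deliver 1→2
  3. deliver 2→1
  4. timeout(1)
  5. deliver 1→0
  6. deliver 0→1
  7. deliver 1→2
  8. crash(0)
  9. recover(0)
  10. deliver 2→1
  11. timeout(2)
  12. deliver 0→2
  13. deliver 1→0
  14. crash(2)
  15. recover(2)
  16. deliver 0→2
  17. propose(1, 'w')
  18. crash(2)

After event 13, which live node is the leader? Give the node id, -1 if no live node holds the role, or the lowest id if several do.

1

e1 timeout(1): 1[cand,b=4,-]
e2 deliver 1→2: 2[foll,b=4,-]
e3 deliver 2→1: 1[lead,b=4,-]
e4 timeout(1): 1[cand,b=7,-]
e5 deliver 1→0: 0[foll,b=4,-]
e6 deliver 0→1: ·
e7 deliver 1→2: 2[foll,b=7,-]
e8 crash(0): 0[✗foll,b=4,-]
e9 recover(0): 0[foll,b=4,-]
e10 deliver 2→1: 1[lead,b=7,-]
e11 timeout(2): 2[cand,b=11,-]
e12 deliver 0→2: ·
e13 deliver 1→0: 0[foll,b=7,-]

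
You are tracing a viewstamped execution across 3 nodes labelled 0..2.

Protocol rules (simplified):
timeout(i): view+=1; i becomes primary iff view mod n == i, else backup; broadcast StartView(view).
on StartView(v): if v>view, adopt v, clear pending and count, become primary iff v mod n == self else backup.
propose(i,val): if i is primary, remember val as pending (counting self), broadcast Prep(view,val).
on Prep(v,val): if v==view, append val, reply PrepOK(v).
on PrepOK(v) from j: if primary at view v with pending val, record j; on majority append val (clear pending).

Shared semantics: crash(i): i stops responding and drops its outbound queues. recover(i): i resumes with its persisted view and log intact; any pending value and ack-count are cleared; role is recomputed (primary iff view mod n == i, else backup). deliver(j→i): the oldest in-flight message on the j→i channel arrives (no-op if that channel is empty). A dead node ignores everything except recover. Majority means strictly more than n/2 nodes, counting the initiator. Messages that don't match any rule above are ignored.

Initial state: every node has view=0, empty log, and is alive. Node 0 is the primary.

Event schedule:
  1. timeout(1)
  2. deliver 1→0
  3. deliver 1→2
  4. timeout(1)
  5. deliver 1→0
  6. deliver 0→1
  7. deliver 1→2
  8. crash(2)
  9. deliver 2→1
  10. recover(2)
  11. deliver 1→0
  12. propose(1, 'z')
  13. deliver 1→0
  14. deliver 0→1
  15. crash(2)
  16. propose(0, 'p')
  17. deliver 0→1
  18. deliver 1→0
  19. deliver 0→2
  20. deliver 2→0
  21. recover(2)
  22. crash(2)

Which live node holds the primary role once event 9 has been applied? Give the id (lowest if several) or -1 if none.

-1

after 1 — timeout(1): n1:prim/v1/[-]
after 2 — deliver 1→0: n0:back/v1/[-]
after 3 — deliver 1→2: n2:back/v1/[-]
after 4 — timeout(1): n1:back/v2/[-]
after 5 — deliver 1→0: n0:back/v2/[-]
after 6 — deliver 0→1: ·
after 7 — deliver 1→2: n2:prim/v2/[-]
after 8 — crash(2): n2:✗prim/v2/[-]
after 9 — deliver 2→1: ·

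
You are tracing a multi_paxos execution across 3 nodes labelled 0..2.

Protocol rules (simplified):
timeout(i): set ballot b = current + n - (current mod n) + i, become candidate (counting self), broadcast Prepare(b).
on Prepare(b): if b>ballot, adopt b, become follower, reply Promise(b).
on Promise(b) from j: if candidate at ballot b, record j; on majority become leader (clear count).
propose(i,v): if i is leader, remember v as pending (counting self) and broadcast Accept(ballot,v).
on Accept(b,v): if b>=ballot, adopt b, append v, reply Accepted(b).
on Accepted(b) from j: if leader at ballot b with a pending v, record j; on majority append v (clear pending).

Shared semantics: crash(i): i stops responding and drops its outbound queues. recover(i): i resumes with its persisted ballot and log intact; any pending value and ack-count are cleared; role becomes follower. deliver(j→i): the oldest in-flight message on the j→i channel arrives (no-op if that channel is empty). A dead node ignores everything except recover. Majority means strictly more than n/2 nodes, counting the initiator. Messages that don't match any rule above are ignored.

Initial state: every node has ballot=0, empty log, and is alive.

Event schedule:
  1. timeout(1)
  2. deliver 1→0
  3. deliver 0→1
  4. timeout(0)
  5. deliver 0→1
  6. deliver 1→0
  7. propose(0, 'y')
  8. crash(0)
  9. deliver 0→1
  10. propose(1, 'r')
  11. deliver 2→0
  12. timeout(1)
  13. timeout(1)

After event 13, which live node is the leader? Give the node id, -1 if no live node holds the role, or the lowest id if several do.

[1] timeout(1) → N1(cand b4 [-])
[2] deliver 1→0 → N0(foll b4 [-])
[3] deliver 0→1 → N1(lead b4 [-])
[4] timeout(0) → N0(cand b6 [-])
[5] deliver 0→1 → N1(foll b6 [-])
[6] deliver 1→0 → N0(lead b6 [-])
[7] propose(0,'y') → ∅
[8] crash(0) → N0(✗lead b6 [-])
[9] deliver 0→1 → ∅
[10] propose(1,'r') → ∅
[11] deliver 2→0 → ∅
[12] timeout(1) → N1(cand b10 [-])
[13] timeout(1) → N1(cand b13 [-])

-1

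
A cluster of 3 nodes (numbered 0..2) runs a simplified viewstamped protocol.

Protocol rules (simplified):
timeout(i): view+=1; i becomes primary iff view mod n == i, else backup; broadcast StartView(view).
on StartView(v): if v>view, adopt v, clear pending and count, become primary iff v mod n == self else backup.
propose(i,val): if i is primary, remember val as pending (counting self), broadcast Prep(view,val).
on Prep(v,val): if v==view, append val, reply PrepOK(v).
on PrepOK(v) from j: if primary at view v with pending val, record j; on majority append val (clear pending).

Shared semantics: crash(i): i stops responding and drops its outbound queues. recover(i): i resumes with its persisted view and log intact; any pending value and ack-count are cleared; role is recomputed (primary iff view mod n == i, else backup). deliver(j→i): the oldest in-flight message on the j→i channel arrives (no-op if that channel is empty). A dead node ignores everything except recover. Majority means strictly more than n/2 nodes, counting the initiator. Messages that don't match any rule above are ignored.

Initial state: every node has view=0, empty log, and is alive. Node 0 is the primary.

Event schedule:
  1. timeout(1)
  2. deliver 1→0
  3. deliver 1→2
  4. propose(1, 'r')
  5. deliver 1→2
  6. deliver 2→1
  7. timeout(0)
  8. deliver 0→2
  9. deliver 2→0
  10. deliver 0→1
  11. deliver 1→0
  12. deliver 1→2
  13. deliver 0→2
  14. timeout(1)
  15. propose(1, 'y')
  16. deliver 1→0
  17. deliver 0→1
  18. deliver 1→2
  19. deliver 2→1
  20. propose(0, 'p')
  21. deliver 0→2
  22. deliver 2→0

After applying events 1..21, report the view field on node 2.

[1] timeout(1) → N1(prim v1 [-])
[2] deliver 1→0 → N0(back v1 [-])
[3] deliver 1→2 → N2(back v1 [-])
[4] propose(1,'r') → ∅
[5] deliver 1→2 → N2(back v1 [r])
[6] deliver 2→1 → N1(prim v1 [r])
[7] timeout(0) → N0(back v2 [-])
[8] deliver 0→2 → N2(prim v2 [r])
[9] deliver 2→0 → ∅
[10] deliver 0→1 → N1(back v2 [r])
[11] deliver 1→0 → ∅
[12] deliver 1→2 → ∅
[13] deliver 0→2 → ∅
[14] timeout(1) → N1(back v3 [r])
[15] propose(1,'y') → ∅
[16] deliver 1→0 → N0(prim v3 [-])
[17] deliver 0→1 → ∅
[18] deliver 1→2 → N2(back v3 [r])
[19] deliver 2→1 → ∅
[20] propose(0,'p') → ∅
[21] deliver 0→2 → N2(back v3 [r,p])

3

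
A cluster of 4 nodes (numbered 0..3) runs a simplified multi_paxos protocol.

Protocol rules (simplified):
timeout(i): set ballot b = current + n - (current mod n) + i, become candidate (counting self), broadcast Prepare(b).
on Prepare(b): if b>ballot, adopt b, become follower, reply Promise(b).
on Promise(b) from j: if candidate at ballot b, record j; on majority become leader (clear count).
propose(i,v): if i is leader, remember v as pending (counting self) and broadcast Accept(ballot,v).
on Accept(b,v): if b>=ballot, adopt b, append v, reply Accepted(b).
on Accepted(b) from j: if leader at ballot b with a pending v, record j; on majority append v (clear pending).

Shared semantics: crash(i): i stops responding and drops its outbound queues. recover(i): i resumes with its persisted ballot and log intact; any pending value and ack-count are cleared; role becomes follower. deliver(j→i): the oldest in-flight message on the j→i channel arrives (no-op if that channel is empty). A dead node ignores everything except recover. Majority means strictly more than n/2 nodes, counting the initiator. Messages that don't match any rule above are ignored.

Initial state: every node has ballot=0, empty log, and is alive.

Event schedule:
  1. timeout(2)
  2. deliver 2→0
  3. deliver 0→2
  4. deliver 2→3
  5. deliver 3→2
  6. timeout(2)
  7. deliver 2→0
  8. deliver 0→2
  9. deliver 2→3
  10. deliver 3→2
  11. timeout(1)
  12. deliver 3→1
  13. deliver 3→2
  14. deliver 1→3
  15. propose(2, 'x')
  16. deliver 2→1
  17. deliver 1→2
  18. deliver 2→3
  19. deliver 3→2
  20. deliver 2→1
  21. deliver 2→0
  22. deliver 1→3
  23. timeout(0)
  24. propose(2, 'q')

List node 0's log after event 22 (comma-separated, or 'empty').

step 1 timeout(2): 2={cand,b=6,log=-}
step 2 deliver 2→0: 0={foll,b=6,log=-}
step 3 deliver 0→2: —
step 4 deliver 2→3: 3={foll,b=6,log=-}
step 5 deliver 3→2: 2={lead,b=6,log=-}
step 6 timeout(2): 2={cand,b=10,log=-}
step 7 deliver 2→0: 0={foll,b=10,log=-}
step 8 deliver 0→2: —
step 9 deliver 2→3: 3={foll,b=10,log=-}
step 10 deliver 3→2: 2={lead,b=10,log=-}
step 11 timeout(1): 1={cand,b=5,log=-}
step 12 deliver 3→1: —
step 13 deliver 3→2: —
step 14 deliver 1→3: —
step 15 propose(2,'x'): —
step 16 deliver 2→1: 1={foll,b=6,log=-}
step 17 deliver 1→2: —
step 18 deliver 2→3: 3={foll,b=10,log=x}
step 19 deliver 3→2: —
step 20 deliver 2→1: 1={foll,b=10,log=-}
step 21 deliver 2→0: 0={foll,b=10,log=x}
step 22 deliver 1→3: —

x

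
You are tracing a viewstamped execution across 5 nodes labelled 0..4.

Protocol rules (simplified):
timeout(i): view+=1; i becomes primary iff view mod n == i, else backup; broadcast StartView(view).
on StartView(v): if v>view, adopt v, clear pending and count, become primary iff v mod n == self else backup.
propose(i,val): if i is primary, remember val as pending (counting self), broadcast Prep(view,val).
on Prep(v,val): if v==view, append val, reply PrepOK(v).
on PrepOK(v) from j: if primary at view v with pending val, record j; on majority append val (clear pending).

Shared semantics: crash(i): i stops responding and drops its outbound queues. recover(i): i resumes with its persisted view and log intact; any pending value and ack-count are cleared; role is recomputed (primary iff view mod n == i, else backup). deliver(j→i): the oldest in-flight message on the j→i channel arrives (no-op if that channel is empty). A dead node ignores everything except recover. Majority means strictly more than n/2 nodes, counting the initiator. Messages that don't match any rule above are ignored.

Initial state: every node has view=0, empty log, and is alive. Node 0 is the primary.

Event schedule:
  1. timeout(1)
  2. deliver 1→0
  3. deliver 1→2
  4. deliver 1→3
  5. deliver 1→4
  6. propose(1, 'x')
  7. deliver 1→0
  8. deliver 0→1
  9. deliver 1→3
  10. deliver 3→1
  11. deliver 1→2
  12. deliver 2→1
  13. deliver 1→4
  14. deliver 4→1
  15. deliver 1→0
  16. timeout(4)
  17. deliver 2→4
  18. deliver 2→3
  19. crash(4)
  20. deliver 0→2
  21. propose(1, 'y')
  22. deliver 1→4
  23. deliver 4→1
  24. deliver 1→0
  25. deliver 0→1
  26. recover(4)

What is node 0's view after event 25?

step 1 timeout(1): 1={prim,v=1,log=-}
step 2 deliver 1→0: 0={back,v=1,log=-}
step 3 deliver 1→2: 2={back,v=1,log=-}
step 4 deliver 1→3: 3={back,v=1,log=-}
step 5 deliver 1→4: 4={back,v=1,log=-}
step 6 propose(1,'x'): —
step 7 deliver 1→0: 0={back,v=1,log=x}
step 8 deliver 0→1: —
step 9 deliver 1→3: 3={back,v=1,log=x}
step 10 deliver 3→1: 1={prim,v=1,log=x}
step 11 deliver 1→2: 2={back,v=1,log=x}
step 12 deliver 2→1: —
step 13 deliver 1→4: 4={back,v=1,log=x}
step 14 deliver 4→1: —
step 15 deliver 1→0: —
step 16 timeout(4): 4={back,v=2,log=x}
step 17 deliver 2→4: —
step 18 deliver 2→3: —
step 19 crash(4): 4={✗back,v=2,log=x}
step 20 deliver 0→2: —
step 21 propose(1,'y'): —
step 22 deliver 1→4: —
step 23 deliver 4→1: —
step 24 deliver 1→0: 0={back,v=1,log=x,y}
step 25 deliver 0→1: —

1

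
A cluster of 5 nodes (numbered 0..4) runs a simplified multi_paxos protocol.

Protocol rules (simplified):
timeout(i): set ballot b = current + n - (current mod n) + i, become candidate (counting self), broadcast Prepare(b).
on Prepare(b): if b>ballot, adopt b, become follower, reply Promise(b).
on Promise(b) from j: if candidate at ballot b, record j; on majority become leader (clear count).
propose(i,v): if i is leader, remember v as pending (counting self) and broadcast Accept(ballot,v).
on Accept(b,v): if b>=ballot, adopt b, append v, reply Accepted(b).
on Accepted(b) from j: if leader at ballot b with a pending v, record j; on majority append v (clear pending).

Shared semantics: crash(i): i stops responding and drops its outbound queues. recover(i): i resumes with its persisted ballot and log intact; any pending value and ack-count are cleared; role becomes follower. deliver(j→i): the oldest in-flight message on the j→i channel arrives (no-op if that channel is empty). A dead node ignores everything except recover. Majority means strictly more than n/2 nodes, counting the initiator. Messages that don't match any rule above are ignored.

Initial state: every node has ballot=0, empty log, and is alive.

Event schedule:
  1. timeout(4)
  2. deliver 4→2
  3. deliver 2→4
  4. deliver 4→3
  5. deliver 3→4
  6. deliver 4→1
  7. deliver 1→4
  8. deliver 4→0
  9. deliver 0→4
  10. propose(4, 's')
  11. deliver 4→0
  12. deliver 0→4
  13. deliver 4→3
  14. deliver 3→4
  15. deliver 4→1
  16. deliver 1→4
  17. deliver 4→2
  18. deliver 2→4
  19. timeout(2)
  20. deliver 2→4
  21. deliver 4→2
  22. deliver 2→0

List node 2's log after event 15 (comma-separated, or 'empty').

[1] timeout(4) → N4(cand b9 [-])
[2] deliver 4→2 → N2(foll b9 [-])
[3] deliver 2→4 → ∅
[4] deliver 4→3 → N3(foll b9 [-])
[5] deliver 3→4 → N4(lead b9 [-])
[6] deliver 4→1 → N1(foll b9 [-])
[7] deliver 1→4 → ∅
[8] deliver 4→0 → N0(foll b9 [-])
[9] deliver 0→4 → ∅
[10] propose(4,'s') → ∅
[11] deliver 4→0 → N0(foll b9 [s])
[12] deliver 0→4 → ∅
[13] deliver 4→3 → N3(foll b9 [s])
[14] deliver 3→4 → N4(lead b9 [s])
[15] deliver 4→1 → N1(foll b9 [s])

empty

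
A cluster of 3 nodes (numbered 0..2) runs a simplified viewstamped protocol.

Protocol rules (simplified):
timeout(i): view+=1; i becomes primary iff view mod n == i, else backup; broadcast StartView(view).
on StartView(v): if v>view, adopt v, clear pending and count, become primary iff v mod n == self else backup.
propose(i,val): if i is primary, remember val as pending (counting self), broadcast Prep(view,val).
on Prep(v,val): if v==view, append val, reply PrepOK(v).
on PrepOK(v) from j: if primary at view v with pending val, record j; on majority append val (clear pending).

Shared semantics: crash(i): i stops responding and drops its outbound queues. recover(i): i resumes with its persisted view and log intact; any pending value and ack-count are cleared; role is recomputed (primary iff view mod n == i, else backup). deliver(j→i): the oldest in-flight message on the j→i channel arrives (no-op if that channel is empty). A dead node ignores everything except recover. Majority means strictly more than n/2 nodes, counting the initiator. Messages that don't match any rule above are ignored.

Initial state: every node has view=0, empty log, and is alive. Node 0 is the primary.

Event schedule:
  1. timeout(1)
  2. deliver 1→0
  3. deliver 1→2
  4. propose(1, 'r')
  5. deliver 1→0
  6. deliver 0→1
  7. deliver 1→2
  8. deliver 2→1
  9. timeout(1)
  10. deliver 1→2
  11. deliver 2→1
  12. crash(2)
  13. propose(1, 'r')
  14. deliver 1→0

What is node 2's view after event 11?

2

step 1 timeout(1): 1={prim,v=1,log=-}
step 2 deliver 1→0: 0={back,v=1,log=-}
step 3 deliver 1→2: 2={back,v=1,log=-}
step 4 propose(1,'r'): —
step 5 deliver 1→0: 0={back,v=1,log=r}
step 6 deliver 0→1: 1={prim,v=1,log=r}
step 7 deliver 1→2: 2={back,v=1,log=r}
step 8 deliver 2→1: —
step 9 timeout(1): 1={back,v=2,log=r}
step 10 deliver 1→2: 2={prim,v=2,log=r}
step 11 deliver 2→1: —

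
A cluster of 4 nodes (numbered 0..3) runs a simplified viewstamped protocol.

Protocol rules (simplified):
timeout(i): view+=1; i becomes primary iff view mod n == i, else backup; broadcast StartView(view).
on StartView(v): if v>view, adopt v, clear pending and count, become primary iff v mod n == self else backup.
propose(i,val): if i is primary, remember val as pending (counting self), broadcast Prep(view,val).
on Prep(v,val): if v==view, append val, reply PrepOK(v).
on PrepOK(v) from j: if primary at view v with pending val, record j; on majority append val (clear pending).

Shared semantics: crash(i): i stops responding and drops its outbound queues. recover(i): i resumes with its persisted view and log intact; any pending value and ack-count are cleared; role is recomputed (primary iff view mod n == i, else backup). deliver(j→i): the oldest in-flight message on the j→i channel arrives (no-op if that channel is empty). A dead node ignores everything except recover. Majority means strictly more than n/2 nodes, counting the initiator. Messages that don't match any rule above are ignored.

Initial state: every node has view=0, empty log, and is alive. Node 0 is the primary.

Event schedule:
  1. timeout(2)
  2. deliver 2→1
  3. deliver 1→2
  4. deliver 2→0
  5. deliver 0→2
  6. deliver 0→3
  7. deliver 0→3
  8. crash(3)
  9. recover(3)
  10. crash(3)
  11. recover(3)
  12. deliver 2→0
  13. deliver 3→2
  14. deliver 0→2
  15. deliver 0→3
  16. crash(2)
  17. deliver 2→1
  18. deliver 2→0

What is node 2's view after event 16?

1. timeout(2):  <2:back v1 ->
2. deliver 2→1:  <1:prim v1 ->
3. deliver 1→2:  nop
4. deliver 2→0:  <0:back v1 ->
5. deliver 0→2:  nop
6. deliver 0→3:  nop
7. deliver 0→3:  nop
8. crash(3):  <3:✗back v0 ->
9. recover(3):  <3:back v0 ->
10. crash(3):  <3:✗back v0 ->
11. recover(3):  <3:back v0 ->
12. deliver 2→0:  nop
13. deliver 3→2:  nop
14. deliver 0→2:  nop
15. deliver 0→3:  nop
16. crash(2):  <2:✗back v1 ->

1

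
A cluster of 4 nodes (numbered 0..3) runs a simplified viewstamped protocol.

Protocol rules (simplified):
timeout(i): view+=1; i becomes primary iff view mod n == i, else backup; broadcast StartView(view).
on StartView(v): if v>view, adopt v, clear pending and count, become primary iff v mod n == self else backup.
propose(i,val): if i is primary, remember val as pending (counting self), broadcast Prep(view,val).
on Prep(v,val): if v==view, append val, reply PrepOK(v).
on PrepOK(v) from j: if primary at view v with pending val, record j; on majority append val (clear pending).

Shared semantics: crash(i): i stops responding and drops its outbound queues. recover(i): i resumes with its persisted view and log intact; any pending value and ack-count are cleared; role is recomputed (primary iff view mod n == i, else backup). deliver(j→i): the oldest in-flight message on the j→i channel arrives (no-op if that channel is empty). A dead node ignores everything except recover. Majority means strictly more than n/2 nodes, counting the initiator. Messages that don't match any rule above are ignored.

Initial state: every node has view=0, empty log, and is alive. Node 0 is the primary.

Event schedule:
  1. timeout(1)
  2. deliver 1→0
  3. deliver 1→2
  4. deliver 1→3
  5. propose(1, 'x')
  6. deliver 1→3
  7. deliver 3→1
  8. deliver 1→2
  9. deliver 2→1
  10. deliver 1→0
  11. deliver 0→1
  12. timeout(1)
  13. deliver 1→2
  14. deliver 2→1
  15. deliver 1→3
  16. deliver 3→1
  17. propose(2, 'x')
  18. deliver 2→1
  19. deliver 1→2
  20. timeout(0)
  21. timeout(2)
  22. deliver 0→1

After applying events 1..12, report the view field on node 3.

1

[1] timeout(1) → N1(prim v1 [-])
[2] deliver 1→0 → N0(back v1 [-])
[3] deliver 1→2 → N2(back v1 [-])
[4] deliver 1→3 → N3(back v1 [-])
[5] propose(1,'x') → ∅
[6] deliver 1→3 → N3(back v1 [x])
[7] deliver 3→1 → ∅
[8] deliver 1→2 → N2(back v1 [x])
[9] deliver 2→1 → N1(prim v1 [x])
[10] deliver 1→0 → N0(back v1 [x])
[11] deliver 0→1 → ∅
[12] timeout(1) → N1(back v2 [x])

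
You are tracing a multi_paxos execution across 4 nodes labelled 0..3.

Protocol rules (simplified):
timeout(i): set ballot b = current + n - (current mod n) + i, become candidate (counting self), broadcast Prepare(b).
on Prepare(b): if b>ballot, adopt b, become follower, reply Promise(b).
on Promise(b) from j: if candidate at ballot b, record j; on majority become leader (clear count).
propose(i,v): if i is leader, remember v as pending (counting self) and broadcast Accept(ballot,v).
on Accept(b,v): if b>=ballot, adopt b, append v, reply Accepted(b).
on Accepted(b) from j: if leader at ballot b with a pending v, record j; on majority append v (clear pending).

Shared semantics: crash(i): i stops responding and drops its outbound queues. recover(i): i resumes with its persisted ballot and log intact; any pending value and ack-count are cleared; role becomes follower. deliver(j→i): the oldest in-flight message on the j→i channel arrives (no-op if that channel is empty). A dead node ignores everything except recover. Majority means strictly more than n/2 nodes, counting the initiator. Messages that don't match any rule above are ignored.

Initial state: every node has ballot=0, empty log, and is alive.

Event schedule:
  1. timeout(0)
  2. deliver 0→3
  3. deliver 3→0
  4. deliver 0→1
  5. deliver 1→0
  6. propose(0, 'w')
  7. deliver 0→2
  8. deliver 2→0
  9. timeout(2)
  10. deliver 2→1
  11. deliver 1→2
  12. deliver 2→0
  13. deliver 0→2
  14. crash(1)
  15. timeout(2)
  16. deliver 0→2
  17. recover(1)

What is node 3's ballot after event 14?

4

[1] timeout(0) → N0(cand b4 [-])
[2] deliver 0→3 → N3(foll b4 [-])
[3] deliver 3→0 → ∅
[4] deliver 0→1 → N1(foll b4 [-])
[5] deliver 1→0 → N0(lead b4 [-])
[6] propose(0,'w') → ∅
[7] deliver 0→2 → N2(foll b4 [-])
[8] deliver 2→0 → ∅
[9] timeout(2) → N2(cand b10 [-])
[10] deliver 2→1 → N1(foll b10 [-])
[11] deliver 1→2 → ∅
[12] deliver 2→0 → N0(foll b10 [-])
[13] deliver 0→2 → ∅
[14] crash(1) → N1(✗foll b10 [-])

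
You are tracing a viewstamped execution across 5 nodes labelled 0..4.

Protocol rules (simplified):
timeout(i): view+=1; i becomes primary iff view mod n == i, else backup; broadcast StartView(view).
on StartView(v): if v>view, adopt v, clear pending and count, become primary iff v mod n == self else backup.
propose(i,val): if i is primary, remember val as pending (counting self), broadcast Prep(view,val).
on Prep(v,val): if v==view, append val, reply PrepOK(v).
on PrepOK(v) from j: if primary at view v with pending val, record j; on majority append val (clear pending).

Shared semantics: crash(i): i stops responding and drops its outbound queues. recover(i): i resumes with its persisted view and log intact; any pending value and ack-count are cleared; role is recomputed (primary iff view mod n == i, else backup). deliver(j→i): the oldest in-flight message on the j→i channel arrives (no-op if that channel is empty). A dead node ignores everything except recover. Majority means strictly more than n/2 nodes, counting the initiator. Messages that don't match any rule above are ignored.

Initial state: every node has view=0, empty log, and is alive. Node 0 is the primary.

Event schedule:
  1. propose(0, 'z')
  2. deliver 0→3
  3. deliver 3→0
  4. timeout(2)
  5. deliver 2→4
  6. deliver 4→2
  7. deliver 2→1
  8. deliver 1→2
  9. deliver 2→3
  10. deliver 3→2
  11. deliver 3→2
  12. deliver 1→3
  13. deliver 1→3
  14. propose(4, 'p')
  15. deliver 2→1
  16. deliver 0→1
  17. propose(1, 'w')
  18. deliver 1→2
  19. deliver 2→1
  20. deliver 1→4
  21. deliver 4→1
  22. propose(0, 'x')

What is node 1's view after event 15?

1

after 1 — propose(0,'z'): ·
after 2 — deliver 0→3: n3:back/v0/[z]
after 3 — deliver 3→0: ·
after 4 — timeout(2): n2:back/v1/[-]
after 5 — deliver 2→4: n4:back/v1/[-]
after 6 — deliver 4→2: ·
after 7 — deliver 2→1: n1:prim/v1/[-]
after 8 — deliver 1→2: ·
after 9 — deliver 2→3: n3:back/v1/[z]
after 10 — deliver 3→2: ·
after 11 — deliver 3→2: ·
after 12 — deliver 1→3: ·
after 13 — deliver 1→3: ·
after 14 — propose(4,'p'): ·
after 15 — deliver 2→1: ·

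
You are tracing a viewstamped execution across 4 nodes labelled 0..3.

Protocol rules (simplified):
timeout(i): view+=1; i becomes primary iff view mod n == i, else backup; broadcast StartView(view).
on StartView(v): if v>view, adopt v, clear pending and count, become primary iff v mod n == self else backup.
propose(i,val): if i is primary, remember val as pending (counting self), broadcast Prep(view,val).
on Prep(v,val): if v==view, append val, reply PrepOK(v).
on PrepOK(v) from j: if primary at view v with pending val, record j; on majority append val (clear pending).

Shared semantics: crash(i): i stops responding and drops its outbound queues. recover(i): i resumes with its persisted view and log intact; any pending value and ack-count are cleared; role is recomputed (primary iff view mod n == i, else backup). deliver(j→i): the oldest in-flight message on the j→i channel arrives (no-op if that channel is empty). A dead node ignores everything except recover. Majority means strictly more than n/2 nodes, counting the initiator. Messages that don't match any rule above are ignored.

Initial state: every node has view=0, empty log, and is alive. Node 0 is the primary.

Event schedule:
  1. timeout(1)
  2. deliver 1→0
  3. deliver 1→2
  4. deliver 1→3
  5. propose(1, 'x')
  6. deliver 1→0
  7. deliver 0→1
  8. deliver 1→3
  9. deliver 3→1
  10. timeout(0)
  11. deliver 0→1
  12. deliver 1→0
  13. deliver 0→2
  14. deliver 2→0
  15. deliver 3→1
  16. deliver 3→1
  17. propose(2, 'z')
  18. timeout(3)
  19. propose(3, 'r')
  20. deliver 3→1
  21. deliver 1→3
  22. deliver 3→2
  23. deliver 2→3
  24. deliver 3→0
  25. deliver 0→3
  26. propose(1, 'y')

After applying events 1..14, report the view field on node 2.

2

after 1 — timeout(1): n1:prim/v1/[-]
after 2 — deliver 1→0: n0:back/v1/[-]
after 3 — deliver 1→2: n2:back/v1/[-]
after 4 — deliver 1→3: n3:back/v1/[-]
after 5 — propose(1,'x'): ·
after 6 — deliver 1→0: n0:back/v1/[x]
after 7 — deliver 0→1: ·
after 8 — deliver 1→3: n3:back/v1/[x]
after 9 — deliver 3→1: n1:prim/v1/[x]
after 10 — timeout(0): n0:back/v2/[x]
after 11 — deliver 0→1: n1:back/v2/[x]
after 12 — deliver 1→0: ·
after 13 — deliver 0→2: n2:prim/v2/[-]
after 14 — deliver 2→0: ·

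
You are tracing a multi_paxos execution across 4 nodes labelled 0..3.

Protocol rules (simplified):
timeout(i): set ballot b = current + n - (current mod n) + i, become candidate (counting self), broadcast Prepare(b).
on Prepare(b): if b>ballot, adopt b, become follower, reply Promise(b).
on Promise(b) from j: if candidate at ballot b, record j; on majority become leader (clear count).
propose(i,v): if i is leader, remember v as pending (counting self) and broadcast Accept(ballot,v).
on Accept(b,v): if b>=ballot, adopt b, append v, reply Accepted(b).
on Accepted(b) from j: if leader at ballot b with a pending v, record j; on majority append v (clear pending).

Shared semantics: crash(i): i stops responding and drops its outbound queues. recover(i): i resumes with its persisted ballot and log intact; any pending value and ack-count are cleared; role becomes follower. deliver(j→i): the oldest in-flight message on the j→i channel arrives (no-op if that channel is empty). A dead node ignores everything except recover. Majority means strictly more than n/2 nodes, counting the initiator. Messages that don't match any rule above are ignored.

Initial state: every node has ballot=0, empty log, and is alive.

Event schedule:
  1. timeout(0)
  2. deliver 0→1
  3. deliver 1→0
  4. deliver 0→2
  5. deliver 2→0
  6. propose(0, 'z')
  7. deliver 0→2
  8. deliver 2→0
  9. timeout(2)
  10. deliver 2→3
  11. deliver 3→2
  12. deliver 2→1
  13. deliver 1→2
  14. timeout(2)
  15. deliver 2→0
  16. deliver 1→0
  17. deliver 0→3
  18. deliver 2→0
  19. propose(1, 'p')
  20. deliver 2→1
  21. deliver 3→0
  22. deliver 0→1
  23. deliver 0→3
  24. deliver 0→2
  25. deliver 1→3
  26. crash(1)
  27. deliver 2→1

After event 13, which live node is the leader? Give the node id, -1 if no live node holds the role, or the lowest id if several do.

0

[1] timeout(0) → N0(cand b4 [-])
[2] deliver 0→1 → N1(foll b4 [-])
[3] deliver 1→0 → ∅
[4] deliver 0→2 → N2(foll b4 [-])
[5] deliver 2→0 → N0(lead b4 [-])
[6] propose(0,'z') → ∅
[7] deliver 0→2 → N2(foll b4 [z])
[8] deliver 2→0 → ∅
[9] timeout(2) → N2(cand b10 [z])
[10] deliver 2→3 → N3(foll b10 [-])
[11] deliver 3→2 → ∅
[12] deliver 2→1 → N1(foll b10 [-])
[13] deliver 1→2 → N2(lead b10 [z])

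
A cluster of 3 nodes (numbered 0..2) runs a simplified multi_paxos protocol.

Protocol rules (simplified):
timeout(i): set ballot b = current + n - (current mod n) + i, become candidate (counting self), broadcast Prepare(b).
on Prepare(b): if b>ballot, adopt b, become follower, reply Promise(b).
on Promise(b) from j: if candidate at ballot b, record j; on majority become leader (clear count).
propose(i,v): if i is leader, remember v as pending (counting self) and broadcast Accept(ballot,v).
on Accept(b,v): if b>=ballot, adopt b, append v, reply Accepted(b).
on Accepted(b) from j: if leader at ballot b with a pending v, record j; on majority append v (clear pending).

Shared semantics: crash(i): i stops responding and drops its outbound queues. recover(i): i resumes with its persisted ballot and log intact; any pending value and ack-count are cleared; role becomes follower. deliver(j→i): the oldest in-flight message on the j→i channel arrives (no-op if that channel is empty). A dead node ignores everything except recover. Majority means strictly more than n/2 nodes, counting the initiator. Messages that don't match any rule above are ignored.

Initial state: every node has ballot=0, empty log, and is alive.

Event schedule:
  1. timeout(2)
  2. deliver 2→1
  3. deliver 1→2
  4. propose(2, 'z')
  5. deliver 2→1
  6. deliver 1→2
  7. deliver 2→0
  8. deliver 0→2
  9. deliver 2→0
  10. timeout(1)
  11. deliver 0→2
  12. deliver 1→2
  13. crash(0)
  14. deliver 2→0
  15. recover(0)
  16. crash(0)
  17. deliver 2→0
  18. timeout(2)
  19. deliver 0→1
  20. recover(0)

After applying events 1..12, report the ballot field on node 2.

7

e1 timeout(2): 2[cand,b=5,-]
e2 deliver 2→1: 1[foll,b=5,-]
e3 deliver 1→2: 2[lead,b=5,-]
e4 propose(2,'z'): ·
e5 deliver 2→1: 1[foll,b=5,z]
e6 deliver 1→2: 2[lead,b=5,z]
e7 deliver 2→0: 0[foll,b=5,-]
e8 deliver 0→2: ·
e9 deliver 2→0: 0[foll,b=5,z]
e10 timeout(1): 1[cand,b=7,z]
e11 deliver 0→2: ·
e12 deliver 1→2: 2[foll,b=7,z]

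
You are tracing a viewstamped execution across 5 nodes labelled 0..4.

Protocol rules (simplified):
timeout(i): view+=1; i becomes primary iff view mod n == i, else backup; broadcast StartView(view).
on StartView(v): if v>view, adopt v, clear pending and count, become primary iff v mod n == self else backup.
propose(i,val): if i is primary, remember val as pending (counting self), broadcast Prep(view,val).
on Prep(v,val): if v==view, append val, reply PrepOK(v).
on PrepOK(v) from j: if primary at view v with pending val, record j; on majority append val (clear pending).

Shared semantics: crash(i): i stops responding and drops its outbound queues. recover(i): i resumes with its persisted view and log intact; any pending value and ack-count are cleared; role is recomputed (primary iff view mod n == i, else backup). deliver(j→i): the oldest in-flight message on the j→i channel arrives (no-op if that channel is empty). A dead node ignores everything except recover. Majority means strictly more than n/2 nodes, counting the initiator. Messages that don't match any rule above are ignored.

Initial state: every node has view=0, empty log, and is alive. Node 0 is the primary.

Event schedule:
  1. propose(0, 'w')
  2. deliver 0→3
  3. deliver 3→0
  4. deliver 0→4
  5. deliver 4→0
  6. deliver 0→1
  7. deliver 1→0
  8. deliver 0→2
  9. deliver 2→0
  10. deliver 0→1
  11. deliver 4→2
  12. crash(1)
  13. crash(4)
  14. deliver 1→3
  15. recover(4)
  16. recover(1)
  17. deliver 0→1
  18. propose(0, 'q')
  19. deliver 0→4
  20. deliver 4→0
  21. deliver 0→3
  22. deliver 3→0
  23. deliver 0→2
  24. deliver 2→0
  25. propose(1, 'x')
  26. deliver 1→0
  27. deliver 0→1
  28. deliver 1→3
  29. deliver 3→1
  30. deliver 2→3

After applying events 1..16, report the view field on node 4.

0

after 1 — propose(0,'w'): ·
after 2 — deliver 0→3: n3:back/v0/[w]
after 3 — deliver 3→0: ·
after 4 — deliver 0→4: n4:back/v0/[w]
after 5 — deliver 4→0: n0:prim/v0/[w]
after 6 — deliver 0→1: n1:back/v0/[w]
after 7 — deliver 1→0: ·
after 8 — deliver 0→2: n2:back/v0/[w]
after 9 — deliver 2→0: ·
after 10 — deliver 0→1: ·
after 11 — deliver 4→2: ·
after 12 — crash(1): n1:✗back/v0/[w]
after 13 — crash(4): n4:✗back/v0/[w]
after 14 — deliver 1→3: ·
after 15 — recover(4): n4:back/v0/[w]
after 16 — recover(1): n1:back/v0/[w]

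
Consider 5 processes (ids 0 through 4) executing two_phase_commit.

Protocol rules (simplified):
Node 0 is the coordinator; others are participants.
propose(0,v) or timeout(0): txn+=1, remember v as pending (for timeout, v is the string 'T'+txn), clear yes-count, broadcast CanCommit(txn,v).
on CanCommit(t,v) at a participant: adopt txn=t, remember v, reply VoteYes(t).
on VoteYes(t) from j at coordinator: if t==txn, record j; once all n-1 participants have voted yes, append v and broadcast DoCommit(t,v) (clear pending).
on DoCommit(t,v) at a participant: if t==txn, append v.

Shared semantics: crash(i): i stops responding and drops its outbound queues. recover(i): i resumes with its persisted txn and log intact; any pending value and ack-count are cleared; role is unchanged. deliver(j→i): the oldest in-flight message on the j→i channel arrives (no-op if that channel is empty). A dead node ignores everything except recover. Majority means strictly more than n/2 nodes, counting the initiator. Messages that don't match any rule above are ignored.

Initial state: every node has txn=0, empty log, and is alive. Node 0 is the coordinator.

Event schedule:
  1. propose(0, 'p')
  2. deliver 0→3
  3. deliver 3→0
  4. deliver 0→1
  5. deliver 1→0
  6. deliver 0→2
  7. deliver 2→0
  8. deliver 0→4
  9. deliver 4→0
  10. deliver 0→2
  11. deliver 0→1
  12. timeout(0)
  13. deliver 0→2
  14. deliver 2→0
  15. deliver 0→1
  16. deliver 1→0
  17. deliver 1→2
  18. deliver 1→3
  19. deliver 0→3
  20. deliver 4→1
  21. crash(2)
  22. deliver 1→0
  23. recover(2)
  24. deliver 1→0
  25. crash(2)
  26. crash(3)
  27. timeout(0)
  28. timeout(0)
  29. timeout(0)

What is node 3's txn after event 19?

step 1 propose(0,'p'): 0={coor,t=1,log=-}
step 2 deliver 0→3: 3={part,t=1,log=-}
step 3 deliver 3→0: —
step 4 deliver 0→1: 1={part,t=1,log=-}
step 5 deliver 1→0: —
step 6 deliver 0→2: 2={part,t=1,log=-}
step 7 deliver 2→0: —
step 8 deliver 0→4: 4={part,t=1,log=-}
step 9 deliver 4→0: 0={coor,t=1,log=p}
step 10 deliver 0→2: 2={part,t=1,log=p}
step 11 deliver 0→1: 1={part,t=1,log=p}
step 12 timeout(0): 0={coor,t=2,log=p}
step 13 deliver 0→2: 2={part,t=2,log=p}
step 14 deliver 2→0: —
step 15 deliver 0→1: 1={part,t=2,log=p}
step 16 deliver 1→0: —
step 17 deliver 1→2: —
step 18 deliver 1→3: —
step 19 deliver 0→3: 3={part,t=1,log=p}

1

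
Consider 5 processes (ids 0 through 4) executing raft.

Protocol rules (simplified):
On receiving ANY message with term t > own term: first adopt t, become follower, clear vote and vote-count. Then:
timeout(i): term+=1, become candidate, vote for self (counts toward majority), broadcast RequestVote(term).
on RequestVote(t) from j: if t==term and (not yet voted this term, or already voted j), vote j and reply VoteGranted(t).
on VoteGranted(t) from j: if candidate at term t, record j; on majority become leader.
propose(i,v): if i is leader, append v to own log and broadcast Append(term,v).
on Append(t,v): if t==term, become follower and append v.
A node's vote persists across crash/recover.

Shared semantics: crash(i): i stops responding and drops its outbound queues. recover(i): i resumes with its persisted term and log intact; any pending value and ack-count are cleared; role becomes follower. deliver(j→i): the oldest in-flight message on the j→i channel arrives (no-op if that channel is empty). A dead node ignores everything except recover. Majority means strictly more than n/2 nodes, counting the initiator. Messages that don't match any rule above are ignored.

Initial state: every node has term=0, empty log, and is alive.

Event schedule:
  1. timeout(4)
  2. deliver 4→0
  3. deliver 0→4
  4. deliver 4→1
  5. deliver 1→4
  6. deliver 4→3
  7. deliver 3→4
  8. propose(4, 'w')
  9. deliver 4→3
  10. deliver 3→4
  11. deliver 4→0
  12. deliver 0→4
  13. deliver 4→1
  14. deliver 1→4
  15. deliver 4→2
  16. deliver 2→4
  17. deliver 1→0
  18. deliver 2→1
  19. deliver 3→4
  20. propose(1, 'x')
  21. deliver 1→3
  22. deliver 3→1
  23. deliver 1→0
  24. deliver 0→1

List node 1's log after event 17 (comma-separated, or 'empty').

after 1 — timeout(4): n4:cand/t1/[-]
after 2 — deliver 4→0: n0:foll/t1/[-]
after 3 — deliver 0→4: ·
after 4 — deliver 4→1: n1:foll/t1/[-]
after 5 — deliver 1→4: n4:lead/t1/[-]
after 6 — deliver 4→3: n3:foll/t1/[-]
after 7 — deliver 3→4: ·
after 8 — propose(4,'w'): n4:lead/t1/[w]
after 9 — deliver 4→3: n3:foll/t1/[w]
after 10 — deliver 3→4: ·
after 11 — deliver 4→0: n0:foll/t1/[w]
after 12 — deliver 0→4: ·
after 13 — deliver 4→1: n1:foll/t1/[w]
after 14 — deliver 1→4: ·
after 15 — deliver 4→2: n2:foll/t1/[-]
after 16 — deliver 2→4: ·
after 17 — deliver 1→0: ·

w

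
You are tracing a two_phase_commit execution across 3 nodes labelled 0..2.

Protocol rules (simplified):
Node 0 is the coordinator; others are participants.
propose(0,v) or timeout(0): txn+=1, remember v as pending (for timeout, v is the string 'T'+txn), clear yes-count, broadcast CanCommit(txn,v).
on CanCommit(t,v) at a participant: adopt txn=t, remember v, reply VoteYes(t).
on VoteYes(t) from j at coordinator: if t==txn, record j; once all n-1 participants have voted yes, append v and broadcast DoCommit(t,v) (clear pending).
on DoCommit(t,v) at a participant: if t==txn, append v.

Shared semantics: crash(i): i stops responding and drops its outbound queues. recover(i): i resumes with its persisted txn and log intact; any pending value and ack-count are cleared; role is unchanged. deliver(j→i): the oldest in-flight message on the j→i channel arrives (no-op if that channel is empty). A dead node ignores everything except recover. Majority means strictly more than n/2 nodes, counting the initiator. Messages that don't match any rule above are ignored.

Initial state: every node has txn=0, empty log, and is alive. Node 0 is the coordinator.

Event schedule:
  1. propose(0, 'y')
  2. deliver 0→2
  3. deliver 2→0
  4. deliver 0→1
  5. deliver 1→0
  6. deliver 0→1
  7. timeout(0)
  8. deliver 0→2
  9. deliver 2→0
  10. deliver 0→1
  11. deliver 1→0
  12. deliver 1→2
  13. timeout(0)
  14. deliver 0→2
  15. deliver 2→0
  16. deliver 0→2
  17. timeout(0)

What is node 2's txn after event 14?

2

[1] propose(0,'y') → N0(coor t1 [-])
[2] deliver 0→2 → N2(part t1 [-])
[3] deliver 2→0 → ∅
[4] deliver 0→1 → N1(part t1 [-])
[5] deliver 1→0 → N0(coor t1 [y])
[6] deliver 0→1 → N1(part t1 [y])
[7] timeout(0) → N0(coor t2 [y])
[8] deliver 0→2 → N2(part t1 [y])
[9] deliver 2→0 → ∅
[10] deliver 0→1 → N1(part t2 [y])
[11] deliver 1→0 → ∅
[12] deliver 1→2 → ∅
[13] timeout(0) → N0(coor t3 [y])
[14] deliver 0→2 → N2(part t2 [y])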